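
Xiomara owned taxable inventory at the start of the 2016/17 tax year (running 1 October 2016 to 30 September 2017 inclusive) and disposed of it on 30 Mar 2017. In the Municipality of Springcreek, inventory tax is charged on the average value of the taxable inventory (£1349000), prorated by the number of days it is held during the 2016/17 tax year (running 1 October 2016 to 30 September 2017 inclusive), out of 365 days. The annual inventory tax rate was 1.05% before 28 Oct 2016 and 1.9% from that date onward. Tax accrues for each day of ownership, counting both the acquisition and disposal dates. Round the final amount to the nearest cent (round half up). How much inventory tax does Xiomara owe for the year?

£11861.96

1 Oct – 27 Oct 2016: 27 days at 1.05% → £1349000 × 1.05% × 27/365 = £1047.7849
28 Oct 2016 – 30 Mar 2017: 154 days at 1.9% → £1349000 × 1.9% × 154/365 = £10814.1753
Total = £11861.9603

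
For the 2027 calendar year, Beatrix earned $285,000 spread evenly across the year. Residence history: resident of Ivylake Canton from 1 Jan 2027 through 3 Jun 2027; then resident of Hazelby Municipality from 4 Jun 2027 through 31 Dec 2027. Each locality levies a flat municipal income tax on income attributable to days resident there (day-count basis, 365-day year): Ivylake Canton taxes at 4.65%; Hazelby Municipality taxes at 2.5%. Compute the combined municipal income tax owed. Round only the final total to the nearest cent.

Ivylake Canton, 1 Jan – 3 Jun 2027: 154 days → $285,000 × 4.65% × 154/365 = $5,591.4658
Hazelby Municipality, 4 Jun – 31 Dec 2027: 211 days → $285,000 × 2.5% × 211/365 = $4,118.8356
Total = $9,710.3014

$9,710.30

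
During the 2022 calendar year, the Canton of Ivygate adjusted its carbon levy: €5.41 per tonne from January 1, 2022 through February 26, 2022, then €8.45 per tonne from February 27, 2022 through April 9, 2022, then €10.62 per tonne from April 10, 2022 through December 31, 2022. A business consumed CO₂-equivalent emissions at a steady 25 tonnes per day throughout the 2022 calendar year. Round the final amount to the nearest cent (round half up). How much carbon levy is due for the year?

€87,204.75

January 1 – February 26, 2022: 57 days × 25 tonnes/day = 1,425 tonnes at €5.41/tonne → €7,709.25
February 27 – April 9, 2022: 42 days × 25 tonnes/day = 1,050 tonnes at €8.45/tonne → €8,872.50
April 10 – December 31, 2022: 266 days × 25 tonnes/day = 6,650 tonnes at €10.62/tonne → €70,623.00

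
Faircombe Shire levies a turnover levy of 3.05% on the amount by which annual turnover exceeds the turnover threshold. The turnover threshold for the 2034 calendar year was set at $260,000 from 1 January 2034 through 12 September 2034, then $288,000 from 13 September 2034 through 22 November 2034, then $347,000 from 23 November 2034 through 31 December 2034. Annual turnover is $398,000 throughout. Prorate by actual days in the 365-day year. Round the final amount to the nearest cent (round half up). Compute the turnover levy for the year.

$3,759.35

1 January – 12 September 2034: 255 days, exemption $260,000 → ($398,000 − $260,000) × 3.05% × 255/365 = $2,940.5342
13 September – 22 November 2034: 71 days, exemption $288,000 → ($398,000 − $288,000) × 3.05% × 71/365 = $652.6164
23 November – 31 December 2034: 39 days, exemption $347,000 → ($398,000 − $347,000) × 3.05% × 39/365 = $166.2041
Total = $3,759.3548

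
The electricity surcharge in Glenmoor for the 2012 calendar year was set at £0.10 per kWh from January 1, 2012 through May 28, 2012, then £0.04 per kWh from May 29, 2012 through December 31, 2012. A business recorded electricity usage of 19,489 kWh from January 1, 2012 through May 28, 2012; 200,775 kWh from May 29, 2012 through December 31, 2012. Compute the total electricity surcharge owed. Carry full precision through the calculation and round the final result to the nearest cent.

£9979.90

January 1 – May 28, 2012: 19,489 kWh at £0.10/kWh → £1948.90
May 29 – December 31, 2012: 200,775 kWh at £0.04/kWh → £8031.00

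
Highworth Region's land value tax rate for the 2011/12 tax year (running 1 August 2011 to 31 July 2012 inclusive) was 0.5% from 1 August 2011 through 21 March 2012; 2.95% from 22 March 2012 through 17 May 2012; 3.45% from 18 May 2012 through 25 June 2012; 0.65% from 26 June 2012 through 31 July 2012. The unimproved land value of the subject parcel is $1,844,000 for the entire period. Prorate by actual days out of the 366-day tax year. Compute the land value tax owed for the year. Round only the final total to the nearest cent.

1 August 2011 – 21 March 2012: 234 days at 0.5% → $1,844,000 × 0.5% × 234/366 = $5,894.7541
22 March – 17 May 2012: 57 days at 2.95% → $1,844,000 × 2.95% × 57/366 = $8,471.8197
18 May – 25 June 2012: 39 days at 3.45% → $1,844,000 × 3.45% × 39/366 = $6,778.9672
26 June – 31 July 2012: 36 days at 0.65% → $1,844,000 × 0.65% × 36/366 = $1,178.9508
Total = $22,324.4918

$22,324.49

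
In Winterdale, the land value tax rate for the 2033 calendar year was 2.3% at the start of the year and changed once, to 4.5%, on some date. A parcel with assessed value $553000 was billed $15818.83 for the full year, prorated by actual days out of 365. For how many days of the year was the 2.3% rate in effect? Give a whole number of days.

272 days

Let d = days at the first rate; then 365 − d days at the second rate.
$553000 × [2.3%·d + 4.5%·(365−d)] / 365 = $15818.83
Solving gives d = 272, so the new rate took effect on September 30, 2033.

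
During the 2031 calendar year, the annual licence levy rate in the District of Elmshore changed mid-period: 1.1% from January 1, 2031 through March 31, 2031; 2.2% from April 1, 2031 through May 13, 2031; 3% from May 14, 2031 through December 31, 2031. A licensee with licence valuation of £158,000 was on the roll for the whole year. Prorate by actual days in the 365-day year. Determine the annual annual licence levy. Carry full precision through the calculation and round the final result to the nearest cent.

January 1 – March 31, 2031: 90 days at 1.1% → £158,000 × 1.1% × 90/365 = £428.5479
April 1 – May 13, 2031: 43 days at 2.2% → £158,000 × 2.2% × 43/365 = £409.5014
May 14 – December 31, 2031: 232 days at 3% → £158,000 × 3% × 232/365 = £3,012.8219
Total = £3,850.8712

£3,850.87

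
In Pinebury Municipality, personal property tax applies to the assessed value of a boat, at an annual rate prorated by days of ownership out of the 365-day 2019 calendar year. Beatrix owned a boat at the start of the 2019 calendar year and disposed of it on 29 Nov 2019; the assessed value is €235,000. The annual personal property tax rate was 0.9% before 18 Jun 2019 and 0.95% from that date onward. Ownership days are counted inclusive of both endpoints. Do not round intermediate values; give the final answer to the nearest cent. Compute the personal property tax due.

1 Jan – 17 Jun 2019: 168 days at 0.9% → €235,000 × 0.9% × 168/365 = €973.4795
18 Jun – 29 Nov 2019: 165 days at 0.95% → €235,000 × 0.95% × 165/365 = €1,009.2123
Total = €1,982.6918

€1,982.69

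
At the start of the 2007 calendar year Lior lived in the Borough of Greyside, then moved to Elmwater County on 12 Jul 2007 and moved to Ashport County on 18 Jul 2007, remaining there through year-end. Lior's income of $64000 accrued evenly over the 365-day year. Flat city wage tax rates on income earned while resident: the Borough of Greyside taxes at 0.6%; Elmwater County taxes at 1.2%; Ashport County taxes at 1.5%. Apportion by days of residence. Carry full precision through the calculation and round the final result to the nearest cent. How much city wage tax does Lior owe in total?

The Borough of Greyside, 1 Jan – 11 Jul 2007: 192 days → $64000 × 0.6% × 192/365 = $201.9945
Elmwater County, 12 Jul – 17 Jul 2007: 6 days → $64000 × 1.2% × 6/365 = $12.6247
Ashport County, 18 Jul – 31 Dec 2007: 167 days → $64000 × 1.5% × 167/365 = $439.2329
Total = $653.8521

$653.85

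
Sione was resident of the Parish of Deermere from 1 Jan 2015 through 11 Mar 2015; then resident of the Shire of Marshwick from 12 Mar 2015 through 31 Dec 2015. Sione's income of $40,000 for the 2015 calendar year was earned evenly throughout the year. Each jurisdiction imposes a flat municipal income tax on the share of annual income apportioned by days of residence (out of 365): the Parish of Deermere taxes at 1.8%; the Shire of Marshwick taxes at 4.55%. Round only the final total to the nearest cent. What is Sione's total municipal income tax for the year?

The Parish of Deermere, 1 Jan – 11 Mar 2015: 70 days → $40,000 × 1.8% × 70/365 = $138.0822
The Shire of Marshwick, 12 Mar – 31 Dec 2015: 295 days → $40,000 × 4.55% × 295/365 = $1,470.9589
Total = $1,609.0411

$1,609.04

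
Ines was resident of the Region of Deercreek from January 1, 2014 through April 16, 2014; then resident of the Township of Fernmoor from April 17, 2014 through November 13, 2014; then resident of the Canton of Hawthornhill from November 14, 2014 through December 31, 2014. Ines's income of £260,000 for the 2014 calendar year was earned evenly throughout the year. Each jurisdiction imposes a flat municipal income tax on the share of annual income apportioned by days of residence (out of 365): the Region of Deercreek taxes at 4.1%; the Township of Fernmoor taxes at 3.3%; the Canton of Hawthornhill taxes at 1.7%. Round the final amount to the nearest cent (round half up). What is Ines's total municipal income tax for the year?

The Region of Deercreek, January 1 – April 16, 2014: 106 days → £260,000 × 4.1% × 106/365 = £3,095.7808
The Township of Fernmoor, April 17 – November 13, 2014: 211 days → £260,000 × 3.3% × 211/365 = £4,959.9452
The Canton of Hawthornhill, November 14 – December 31, 2014: 48 days → £260,000 × 1.7% × 48/365 = £581.2603
Total = £8,636.9863

£8,636.99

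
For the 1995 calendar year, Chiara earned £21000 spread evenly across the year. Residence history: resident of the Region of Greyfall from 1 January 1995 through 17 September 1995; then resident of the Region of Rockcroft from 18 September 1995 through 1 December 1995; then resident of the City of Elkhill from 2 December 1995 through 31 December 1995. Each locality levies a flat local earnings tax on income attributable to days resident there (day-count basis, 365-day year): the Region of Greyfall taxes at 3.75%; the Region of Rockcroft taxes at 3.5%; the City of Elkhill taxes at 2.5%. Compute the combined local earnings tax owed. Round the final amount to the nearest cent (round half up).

£755.14

The Region of Greyfall, 1 January – 17 September 1995: 260 days → £21000 × 3.75% × 260/365 = £560.9589
The Region of Rockcroft, 18 September – 1 December 1995: 75 days → £21000 × 3.5% × 75/365 = £151.0274
The City of Elkhill, 2 December – 31 December 1995: 30 days → £21000 × 2.5% × 30/365 = £43.1507
Total = £755.1370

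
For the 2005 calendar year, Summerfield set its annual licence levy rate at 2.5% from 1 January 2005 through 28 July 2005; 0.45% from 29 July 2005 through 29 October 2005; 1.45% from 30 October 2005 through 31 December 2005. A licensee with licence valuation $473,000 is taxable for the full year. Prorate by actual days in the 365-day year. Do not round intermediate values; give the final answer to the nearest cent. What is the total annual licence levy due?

$8,497.15

1 January – 28 July 2005: 209 days at 2.5% → $473,000 × 2.5% × 209/365 = $6,771.0274
29 July – 29 October 2005: 93 days at 0.45% → $473,000 × 0.45% × 93/365 = $542.3301
30 October – 31 December 2005: 63 days at 1.45% → $473,000 × 1.45% × 63/365 = $1,183.7959
Total = $8,497.1534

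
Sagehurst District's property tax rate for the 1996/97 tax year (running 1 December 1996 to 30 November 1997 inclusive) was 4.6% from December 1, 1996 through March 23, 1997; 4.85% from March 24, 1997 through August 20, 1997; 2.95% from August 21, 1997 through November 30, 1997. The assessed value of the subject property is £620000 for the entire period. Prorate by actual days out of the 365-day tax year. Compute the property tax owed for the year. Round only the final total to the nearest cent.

£26298.19

December 1, 1996 – March 23, 1997: 113 days at 4.6% → £620000 × 4.6% × 113/365 = £8829.4795
March 24 – August 20, 1997: 150 days at 4.85% → £620000 × 4.85% × 150/365 = £12357.5342
August 21 – November 30, 1997: 102 days at 2.95% → £620000 × 2.95% × 102/365 = £5111.1781
Total = £26298.1918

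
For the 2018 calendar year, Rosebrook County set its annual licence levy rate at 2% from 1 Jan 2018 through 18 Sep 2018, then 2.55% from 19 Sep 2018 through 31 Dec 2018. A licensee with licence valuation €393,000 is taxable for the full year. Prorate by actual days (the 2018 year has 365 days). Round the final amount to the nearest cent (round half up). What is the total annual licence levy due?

€8,475.88

1 Jan – 18 Sep 2018: 261 days at 2% → €393,000 × 2% × 261/365 = €5,620.4384
19 Sep – 31 Dec 2018: 104 days at 2.55% → €393,000 × 2.55% × 104/365 = €2,855.4411
Total = €8,475.8795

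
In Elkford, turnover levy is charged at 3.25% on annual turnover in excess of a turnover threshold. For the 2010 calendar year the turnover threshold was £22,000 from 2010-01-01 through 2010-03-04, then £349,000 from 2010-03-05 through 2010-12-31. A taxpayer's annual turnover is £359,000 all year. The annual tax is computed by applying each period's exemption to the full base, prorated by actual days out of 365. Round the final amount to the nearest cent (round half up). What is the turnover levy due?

£2,159.34

2010-01-01 to 2010-03-04: 63 days, exemption £22,000 → (£359,000 − £22,000) × 3.25% × 63/365 = £1,890.4315
2010-03-05 to 2010-12-31: 302 days, exemption £349,000 → (£359,000 − £349,000) × 3.25% × 302/365 = £268.9041
Total = £2,159.3356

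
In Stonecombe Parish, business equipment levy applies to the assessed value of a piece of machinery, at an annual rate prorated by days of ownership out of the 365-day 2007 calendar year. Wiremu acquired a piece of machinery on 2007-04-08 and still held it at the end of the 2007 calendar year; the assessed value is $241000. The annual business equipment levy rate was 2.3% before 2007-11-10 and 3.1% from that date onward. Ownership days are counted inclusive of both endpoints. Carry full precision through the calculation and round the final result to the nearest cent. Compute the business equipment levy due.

2007-04-08 to 2007-11-09: 216 days at 2.3% → $241000 × 2.3% × 216/365 = $3280.2411
2007-11-10 to 2007-12-31: 52 days at 3.1% → $241000 × 3.1% × 52/365 = $1064.3616
Total = $4344.6027

$4344.60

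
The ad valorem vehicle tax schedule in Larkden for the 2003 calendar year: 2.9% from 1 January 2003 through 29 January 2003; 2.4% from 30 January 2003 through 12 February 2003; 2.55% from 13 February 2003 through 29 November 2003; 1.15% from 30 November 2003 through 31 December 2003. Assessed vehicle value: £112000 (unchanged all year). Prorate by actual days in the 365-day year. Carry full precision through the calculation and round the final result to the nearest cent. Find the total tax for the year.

1 January – 29 January 2003: 29 days at 2.9% → £112000 × 2.9% × 29/365 = £258.0603
30 January – 12 February 2003: 14 days at 2.4% → £112000 × 2.4% × 14/365 = £103.1014
13 February – 29 November 2003: 290 days at 2.55% → £112000 × 2.55% × 290/365 = £2269.1507
30 November – 31 December 2003: 32 days at 1.15% → £112000 × 1.15% × 32/365 = £112.9205
Total = £2743.2329

£2743.23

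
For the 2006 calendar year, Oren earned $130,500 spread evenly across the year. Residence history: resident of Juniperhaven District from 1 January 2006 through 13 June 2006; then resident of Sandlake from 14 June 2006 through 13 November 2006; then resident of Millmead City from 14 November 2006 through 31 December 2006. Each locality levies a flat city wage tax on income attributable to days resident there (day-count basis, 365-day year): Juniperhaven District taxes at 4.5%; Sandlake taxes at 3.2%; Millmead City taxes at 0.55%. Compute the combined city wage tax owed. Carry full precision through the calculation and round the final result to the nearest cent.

Juniperhaven District, 1 January – 13 June 2006: 164 days → $130,500 × 4.5% × 164/365 = $2,638.6027
Sandlake, 14 June – 13 November 2006: 153 days → $130,500 × 3.2% × 153/365 = $1,750.4877
Millmead City, 14 November – 31 December 2006: 48 days → $130,500 × 0.55% × 48/365 = $94.3890
Total = $4,483.4795

$4,483.48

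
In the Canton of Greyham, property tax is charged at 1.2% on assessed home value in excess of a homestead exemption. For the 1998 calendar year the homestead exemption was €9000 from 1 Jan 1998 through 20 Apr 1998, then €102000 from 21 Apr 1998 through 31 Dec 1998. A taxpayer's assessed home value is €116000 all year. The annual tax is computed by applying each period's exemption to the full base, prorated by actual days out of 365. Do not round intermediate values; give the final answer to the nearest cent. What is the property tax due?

1 Jan – 20 Apr 1998: 110 days, exemption €9000 → (€116000 − €9000) × 1.2% × 110/365 = €386.9589
21 Apr – 31 Dec 1998: 255 days, exemption €102000 → (€116000 − €102000) × 1.2% × 255/365 = €117.3699
Total = €504.3288

€504.33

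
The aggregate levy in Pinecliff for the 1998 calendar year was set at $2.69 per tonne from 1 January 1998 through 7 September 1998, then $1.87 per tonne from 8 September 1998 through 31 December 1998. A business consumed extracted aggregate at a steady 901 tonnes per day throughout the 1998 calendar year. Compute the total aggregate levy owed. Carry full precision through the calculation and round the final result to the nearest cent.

1 January – 7 September 1998: 250 days × 901 tonnes/day = 225,250 tonnes at $2.69/tonne → $605922.50
8 September – 31 December 1998: 115 days × 901 tonnes/day = 103,615 tonnes at $1.87/tonne → $193760.05

$799682.55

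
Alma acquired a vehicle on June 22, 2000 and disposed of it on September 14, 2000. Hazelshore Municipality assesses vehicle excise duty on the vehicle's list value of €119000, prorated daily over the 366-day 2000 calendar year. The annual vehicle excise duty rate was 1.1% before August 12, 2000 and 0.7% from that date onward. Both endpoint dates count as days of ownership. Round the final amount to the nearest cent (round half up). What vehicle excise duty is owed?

June 22 – August 11, 2000: 51 days at 1.1% → €119000 × 1.1% × 51/366 = €182.4016
August 12 – September 14, 2000: 34 days at 0.7% → €119000 × 0.7% × 34/366 = €77.3825
Total = €259.7842

€259.78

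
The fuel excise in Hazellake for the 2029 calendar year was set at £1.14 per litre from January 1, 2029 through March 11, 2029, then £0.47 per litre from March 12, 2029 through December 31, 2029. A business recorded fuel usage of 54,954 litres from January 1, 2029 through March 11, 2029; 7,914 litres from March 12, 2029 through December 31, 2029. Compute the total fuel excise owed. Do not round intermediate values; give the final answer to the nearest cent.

£66367.14

January 1 – March 11, 2029: 54,954 litres at £1.14/litre → £62647.56
March 12 – December 31, 2029: 7,914 litres at £0.47/litre → £3719.58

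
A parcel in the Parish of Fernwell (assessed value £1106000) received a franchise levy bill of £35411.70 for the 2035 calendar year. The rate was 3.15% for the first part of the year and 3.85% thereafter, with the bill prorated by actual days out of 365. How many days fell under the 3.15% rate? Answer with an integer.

338 days

Let d = days at the first rate; then 365 − d days at the second rate.
£1106000 × [3.15%·d + 3.85%·(365−d)] / 365 = £35411.70
Solving gives d = 338, so the new rate took effect on December 5, 2035.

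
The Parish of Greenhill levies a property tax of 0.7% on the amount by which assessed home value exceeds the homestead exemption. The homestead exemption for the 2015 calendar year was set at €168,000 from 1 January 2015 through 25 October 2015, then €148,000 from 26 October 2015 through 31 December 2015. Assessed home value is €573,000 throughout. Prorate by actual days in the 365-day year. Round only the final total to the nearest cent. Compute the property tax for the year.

€2,860.70

1 January – 25 October 2015: 298 days, exemption €168,000 → (€573,000 − €168,000) × 0.7% × 298/365 = €2,314.6027
26 October – 31 December 2015: 67 days, exemption €148,000 → (€573,000 − €148,000) × 0.7% × 67/365 = €546.0959
Total = €2,860.6986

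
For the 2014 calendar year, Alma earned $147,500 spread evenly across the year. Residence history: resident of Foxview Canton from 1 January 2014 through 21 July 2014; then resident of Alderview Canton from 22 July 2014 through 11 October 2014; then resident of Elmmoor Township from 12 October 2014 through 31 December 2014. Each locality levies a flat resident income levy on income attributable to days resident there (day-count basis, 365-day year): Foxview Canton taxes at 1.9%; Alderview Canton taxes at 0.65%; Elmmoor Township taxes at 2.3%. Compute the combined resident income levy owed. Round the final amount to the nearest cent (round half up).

$2,519.22

Foxview Canton, 1 January – 21 July 2014: 202 days → $147,500 × 1.9% × 202/365 = $1,550.9726
Alderview Canton, 22 July – 11 October 2014: 82 days → $147,500 × 0.65% × 82/365 = $215.3904
Elmmoor Township, 12 October – 31 December 2014: 81 days → $147,500 × 2.3% × 81/365 = $752.8562
Total = $2,519.2192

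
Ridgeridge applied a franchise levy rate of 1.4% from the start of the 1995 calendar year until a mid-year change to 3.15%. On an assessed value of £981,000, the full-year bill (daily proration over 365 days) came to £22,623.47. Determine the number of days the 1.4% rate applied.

Let d = days at the first rate; then 365 − d days at the second rate.
£981,000 × [1.4%·d + 3.15%·(365−d)] / 365 = £22,623.47
Solving gives d = 176, so the new rate took effect on 26 June 1995.

176 days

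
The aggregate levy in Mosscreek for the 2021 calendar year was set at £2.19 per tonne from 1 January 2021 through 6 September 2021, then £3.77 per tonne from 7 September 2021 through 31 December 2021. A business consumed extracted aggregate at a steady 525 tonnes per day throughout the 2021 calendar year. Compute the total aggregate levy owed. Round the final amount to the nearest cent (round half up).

1 January – 6 September 2021: 249 days × 525 tonnes/day = 130,725 tonnes at £2.19/tonne → £286287.75
7 September – 31 December 2021: 116 days × 525 tonnes/day = 60,900 tonnes at £3.77/tonne → £229593.00

£515880.75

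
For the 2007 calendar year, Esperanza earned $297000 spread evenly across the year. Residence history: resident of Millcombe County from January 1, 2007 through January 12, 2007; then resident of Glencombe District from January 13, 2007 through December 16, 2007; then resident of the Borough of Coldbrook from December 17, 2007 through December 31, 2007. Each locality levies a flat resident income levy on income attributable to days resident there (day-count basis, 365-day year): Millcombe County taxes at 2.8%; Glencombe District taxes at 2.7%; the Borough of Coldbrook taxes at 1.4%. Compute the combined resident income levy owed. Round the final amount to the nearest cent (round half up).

$7870.09

Millcombe County, January 1 – January 12, 2007: 12 days → $297000 × 2.8% × 12/365 = $273.4027
Glencombe District, January 13 – December 16, 2007: 338 days → $297000 × 2.7% × 338/365 = $7425.8137
The Borough of Coldbrook, December 17 – December 31, 2007: 15 days → $297000 × 1.4% × 15/365 = $170.8767
Total = $7870.0932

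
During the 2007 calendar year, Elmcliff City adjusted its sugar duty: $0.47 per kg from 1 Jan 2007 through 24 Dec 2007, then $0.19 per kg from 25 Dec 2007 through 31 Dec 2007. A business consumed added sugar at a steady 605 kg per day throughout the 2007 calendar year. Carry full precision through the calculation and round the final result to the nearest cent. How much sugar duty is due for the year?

$102,601.95

1 Jan – 24 Dec 2007: 358 days × 605 kg/day = 216,590 kg at $0.47/kg → $101,797.30
25 Dec – 31 Dec 2007: 7 days × 605 kg/day = 4,235 kg at $0.19/kg → $804.65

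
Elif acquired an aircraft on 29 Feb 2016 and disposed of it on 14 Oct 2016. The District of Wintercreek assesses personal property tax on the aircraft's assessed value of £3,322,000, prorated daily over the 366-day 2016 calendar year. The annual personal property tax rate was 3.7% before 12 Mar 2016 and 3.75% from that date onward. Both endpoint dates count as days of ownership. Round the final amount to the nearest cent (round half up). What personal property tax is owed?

29 Feb – 11 Mar 2016: 12 days at 3.7% → £3,322,000 × 3.7% × 12/366 = £4,029.9672
12 Mar – 14 Oct 2016: 217 days at 3.75% → £3,322,000 × 3.75% × 217/366 = £73,860.0410
Total = £77,890.0082

£77,890.01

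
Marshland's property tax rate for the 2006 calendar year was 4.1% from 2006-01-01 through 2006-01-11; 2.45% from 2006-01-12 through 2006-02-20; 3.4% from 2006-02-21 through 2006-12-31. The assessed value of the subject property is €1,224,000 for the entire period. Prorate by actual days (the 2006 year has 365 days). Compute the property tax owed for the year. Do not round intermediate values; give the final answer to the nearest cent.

€40,599.91

2006-01-01 to 2006-01-11: 11 days at 4.1% → €1,224,000 × 4.1% × 11/365 = €1,512.3945
2006-01-12 to 2006-02-20: 40 days at 2.45% → €1,224,000 × 2.45% × 40/365 = €3,286.3562
2006-02-21 to 2006-12-31: 314 days at 3.4% → €1,224,000 × 3.4% × 314/365 = €35,801.1616
Total = €40,599.9123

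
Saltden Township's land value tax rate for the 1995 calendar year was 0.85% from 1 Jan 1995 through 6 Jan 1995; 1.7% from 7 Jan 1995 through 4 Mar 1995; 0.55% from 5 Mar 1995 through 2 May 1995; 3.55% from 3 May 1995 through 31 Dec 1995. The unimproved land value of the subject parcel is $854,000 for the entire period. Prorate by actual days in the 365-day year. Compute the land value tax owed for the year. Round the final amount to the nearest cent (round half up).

$23,329.41

1 Jan – 6 Jan 1995: 6 days at 0.85% → $854,000 × 0.85% × 6/365 = $119.3260
7 Jan – 4 Mar 1995: 57 days at 1.7% → $854,000 × 1.7% × 57/365 = $2,267.1945
5 Mar – 2 May 1995: 59 days at 0.55% → $854,000 × 0.55% × 59/365 = $759.2411
3 May – 31 Dec 1995: 243 days at 3.55% → $854,000 × 3.55% × 243/365 = $20,183.6466
Total = $23,329.4082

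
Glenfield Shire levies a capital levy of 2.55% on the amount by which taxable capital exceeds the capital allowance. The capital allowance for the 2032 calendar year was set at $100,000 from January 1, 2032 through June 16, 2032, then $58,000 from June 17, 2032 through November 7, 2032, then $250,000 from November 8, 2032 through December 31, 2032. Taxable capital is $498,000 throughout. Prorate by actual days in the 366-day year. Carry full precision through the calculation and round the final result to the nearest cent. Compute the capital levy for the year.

$10,006.03

January 1 – June 16, 2032: 168 days, exemption $100,000 → ($498,000 − $100,000) × 2.55% × 168/366 = $4,658.5574
June 17 – November 7, 2032: 144 days, exemption $58,000 → ($498,000 − $58,000) × 2.55% × 144/366 = $4,414.4262
November 8 – December 31, 2032: 54 days, exemption $250,000 → ($498,000 − $250,000) × 2.55% × 54/366 = $933.0492
Total = $10,006.0328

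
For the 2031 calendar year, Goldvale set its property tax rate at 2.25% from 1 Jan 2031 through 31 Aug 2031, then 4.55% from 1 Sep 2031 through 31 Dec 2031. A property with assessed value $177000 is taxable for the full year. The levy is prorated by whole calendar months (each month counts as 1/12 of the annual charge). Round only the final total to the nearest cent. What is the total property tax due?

1 Jan – 31 Aug 2031: 8 months at 2.25% → $177000 × 2.25% × 8/12 = $2655.0000
1 Sep – 31 Dec 2031: 4 months at 4.55% → $177000 × 4.55% × 4/12 = $2684.5000
Total = $5339.5000

$5339.50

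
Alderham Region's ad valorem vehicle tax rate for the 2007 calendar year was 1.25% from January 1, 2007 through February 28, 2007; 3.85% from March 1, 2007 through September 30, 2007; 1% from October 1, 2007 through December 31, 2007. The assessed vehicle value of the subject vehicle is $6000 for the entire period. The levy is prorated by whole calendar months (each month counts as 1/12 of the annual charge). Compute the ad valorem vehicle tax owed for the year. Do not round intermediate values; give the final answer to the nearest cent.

$162.25

January 1 – February 28, 2007: 2 months at 1.25% → $6000 × 1.25% × 2/12 = $12.5000
March 1 – September 30, 2007: 7 months at 3.85% → $6000 × 3.85% × 7/12 = $134.7500
October 1 – December 31, 2007: 3 months at 1% → $6000 × 1% × 3/12 = $15.0000
Total = $162.2500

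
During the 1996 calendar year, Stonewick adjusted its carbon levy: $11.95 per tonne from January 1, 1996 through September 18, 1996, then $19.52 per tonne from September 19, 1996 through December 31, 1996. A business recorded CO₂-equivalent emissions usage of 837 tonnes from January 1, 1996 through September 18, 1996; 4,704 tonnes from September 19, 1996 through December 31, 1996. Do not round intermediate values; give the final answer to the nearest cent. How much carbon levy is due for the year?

January 1 – September 18, 1996: 837 tonnes at $11.95/tonne → $10,002.15
September 19 – December 31, 1996: 4,704 tonnes at $19.52/tonne → $91,822.08

$101,824.23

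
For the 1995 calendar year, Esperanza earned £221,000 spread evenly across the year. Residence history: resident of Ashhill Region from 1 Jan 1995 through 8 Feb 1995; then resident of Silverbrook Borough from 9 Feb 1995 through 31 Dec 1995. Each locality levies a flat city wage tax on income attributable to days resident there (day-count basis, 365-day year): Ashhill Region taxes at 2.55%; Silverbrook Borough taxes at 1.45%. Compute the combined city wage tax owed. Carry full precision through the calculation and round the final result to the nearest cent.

Ashhill Region, 1 Jan – 8 Feb 1995: 39 days → £221,000 × 2.55% × 39/365 = £602.1493
Silverbrook Borough, 9 Feb – 31 Dec 1995: 326 days → £221,000 × 1.45% × 326/365 = £2,862.1014
Total = £3,464.2507

£3,464.25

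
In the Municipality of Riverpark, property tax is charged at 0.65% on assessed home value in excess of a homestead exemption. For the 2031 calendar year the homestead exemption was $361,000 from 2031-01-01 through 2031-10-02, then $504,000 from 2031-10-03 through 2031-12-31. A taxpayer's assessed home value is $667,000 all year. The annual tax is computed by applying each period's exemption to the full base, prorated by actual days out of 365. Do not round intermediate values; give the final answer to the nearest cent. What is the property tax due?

$1,759.81

2031-01-01 to 2031-10-02: 275 days, exemption $361,000 → ($667,000 − $361,000) × 0.65% × 275/365 = $1,498.5616
2031-10-03 to 2031-12-31: 90 days, exemption $504,000 → ($667,000 − $504,000) × 0.65% × 90/365 = $261.2466
Total = $1,759.8082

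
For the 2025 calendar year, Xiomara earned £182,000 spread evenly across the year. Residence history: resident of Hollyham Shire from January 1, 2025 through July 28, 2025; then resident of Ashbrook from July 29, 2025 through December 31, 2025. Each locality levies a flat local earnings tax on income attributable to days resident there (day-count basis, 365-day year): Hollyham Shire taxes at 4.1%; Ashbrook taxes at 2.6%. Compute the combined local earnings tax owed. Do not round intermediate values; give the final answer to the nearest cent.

Hollyham Shire, January 1 – July 28, 2025: 209 days → £182,000 × 4.1% × 209/365 = £4,272.7616
Ashbrook, July 29 – December 31, 2025: 156 days → £182,000 × 2.6% × 156/365 = £2,022.4438
Total = £6,295.2055

£6,295.21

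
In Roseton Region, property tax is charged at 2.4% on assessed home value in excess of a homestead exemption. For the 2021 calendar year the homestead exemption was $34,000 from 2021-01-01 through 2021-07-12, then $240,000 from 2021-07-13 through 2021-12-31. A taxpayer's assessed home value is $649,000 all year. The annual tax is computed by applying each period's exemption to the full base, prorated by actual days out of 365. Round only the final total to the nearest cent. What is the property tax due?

$12,430.22

2021-01-01 to 2021-07-12: 193 days, exemption $34,000 → ($649,000 − $34,000) × 2.4% × 193/365 = $7,804.6027
2021-07-13 to 2021-12-31: 172 days, exemption $240,000 → ($649,000 − $240,000) × 2.4% × 172/365 = $4,625.6219
Total = $12,430.2247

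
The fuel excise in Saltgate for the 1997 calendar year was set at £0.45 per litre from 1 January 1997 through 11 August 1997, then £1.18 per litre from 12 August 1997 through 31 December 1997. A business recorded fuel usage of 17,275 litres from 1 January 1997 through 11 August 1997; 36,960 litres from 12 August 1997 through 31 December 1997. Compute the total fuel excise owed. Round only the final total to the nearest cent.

1 January – 11 August 1997: 17,275 litres at £0.45/litre → £7,773.75
12 August – 31 December 1997: 36,960 litres at £1.18/litre → £43,612.80

£51,386.55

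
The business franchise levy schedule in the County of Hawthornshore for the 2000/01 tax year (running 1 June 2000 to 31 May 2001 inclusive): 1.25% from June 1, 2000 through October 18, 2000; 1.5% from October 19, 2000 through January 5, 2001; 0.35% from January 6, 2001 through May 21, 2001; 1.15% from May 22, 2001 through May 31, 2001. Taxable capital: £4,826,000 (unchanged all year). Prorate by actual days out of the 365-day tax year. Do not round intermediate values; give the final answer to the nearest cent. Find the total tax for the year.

£46,620.48

June 1 – October 18, 2000: 140 days at 1.25% → £4,826,000 × 1.25% × 140/365 = £23,138.3562
October 19, 2000 – January 5, 2001: 79 days at 1.5% → £4,826,000 × 1.5% × 79/365 = £15,667.9726
January 6 – May 21, 2001: 136 days at 0.35% → £4,826,000 × 0.35% × 136/365 = £6,293.6329
May 22 – May 31, 2001: 10 days at 1.15% → £4,826,000 × 1.15% × 10/365 = £1,520.5205
Total = £46,620.4822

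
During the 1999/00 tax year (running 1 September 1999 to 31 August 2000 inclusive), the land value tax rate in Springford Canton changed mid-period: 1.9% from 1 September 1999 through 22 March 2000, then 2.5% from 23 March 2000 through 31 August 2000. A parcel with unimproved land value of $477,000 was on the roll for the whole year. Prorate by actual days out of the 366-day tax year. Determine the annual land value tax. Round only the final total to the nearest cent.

1 September 1999 – 22 March 2000: 204 days at 1.9% → $477,000 × 1.9% × 204/366 = $5,051.5082
23 March – 31 August 2000: 162 days at 2.5% → $477,000 × 2.5% × 162/366 = $5,278.2787
Total = $10,329.7869

$10,329.79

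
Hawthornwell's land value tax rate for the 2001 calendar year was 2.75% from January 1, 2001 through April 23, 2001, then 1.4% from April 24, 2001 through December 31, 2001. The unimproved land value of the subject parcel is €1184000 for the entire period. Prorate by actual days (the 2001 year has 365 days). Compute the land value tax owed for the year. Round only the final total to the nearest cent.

January 1 – April 23, 2001: 113 days at 2.75% → €1184000 × 2.75% × 113/365 = €10080.2192
April 24 – December 31, 2001: 252 days at 1.4% → €1184000 × 1.4% × 252/365 = €11444.2521
Total = €21524.4712

€21524.47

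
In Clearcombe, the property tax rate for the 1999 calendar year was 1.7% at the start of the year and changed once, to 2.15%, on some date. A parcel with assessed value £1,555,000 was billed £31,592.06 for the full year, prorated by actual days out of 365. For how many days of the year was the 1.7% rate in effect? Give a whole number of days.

96 days

Let d = days at the first rate; then 365 − d days at the second rate.
£1,555,000 × [1.7%·d + 2.15%·(365−d)] / 365 = £31,592.06
Solving gives d = 96, so the new rate took effect on 7 April 1999.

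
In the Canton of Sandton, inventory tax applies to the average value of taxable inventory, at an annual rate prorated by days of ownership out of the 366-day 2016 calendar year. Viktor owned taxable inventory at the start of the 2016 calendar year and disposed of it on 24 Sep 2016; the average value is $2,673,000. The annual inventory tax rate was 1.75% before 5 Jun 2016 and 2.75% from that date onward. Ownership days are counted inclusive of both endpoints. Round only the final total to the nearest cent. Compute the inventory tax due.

$42,432.05

1 Jan – 4 Jun 2016: 156 days at 1.75% → $2,673,000 × 1.75% × 156/366 = $19,937.9508
5 Jun – 24 Sep 2016: 112 days at 2.75% → $2,673,000 × 2.75% × 112/366 = $22,494.0984
Total = $42,432.0492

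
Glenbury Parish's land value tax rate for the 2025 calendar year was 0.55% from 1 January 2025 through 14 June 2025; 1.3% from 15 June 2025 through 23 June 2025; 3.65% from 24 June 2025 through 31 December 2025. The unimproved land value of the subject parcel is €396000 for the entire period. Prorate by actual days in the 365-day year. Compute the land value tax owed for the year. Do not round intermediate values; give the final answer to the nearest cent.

1 January – 14 June 2025: 165 days at 0.55% → €396000 × 0.55% × 165/365 = €984.5753
15 June – 23 June 2025: 9 days at 1.3% → €396000 × 1.3% × 9/365 = €126.9370
24 June – 31 December 2025: 191 days at 3.65% → €396000 × 3.65% × 191/365 = €7563.6000
Total = €8675.1123

€8675.11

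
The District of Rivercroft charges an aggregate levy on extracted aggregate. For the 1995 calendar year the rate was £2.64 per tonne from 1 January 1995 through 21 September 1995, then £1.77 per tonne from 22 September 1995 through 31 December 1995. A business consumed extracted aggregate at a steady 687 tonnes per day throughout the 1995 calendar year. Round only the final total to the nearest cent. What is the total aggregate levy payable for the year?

£601626.51

1 January – 21 September 1995: 264 days × 687 tonnes/day = 181,368 tonnes at £2.64/tonne → £478811.52
22 September – 31 December 1995: 101 days × 687 tonnes/day = 69,387 tonnes at £1.77/tonne → £122814.99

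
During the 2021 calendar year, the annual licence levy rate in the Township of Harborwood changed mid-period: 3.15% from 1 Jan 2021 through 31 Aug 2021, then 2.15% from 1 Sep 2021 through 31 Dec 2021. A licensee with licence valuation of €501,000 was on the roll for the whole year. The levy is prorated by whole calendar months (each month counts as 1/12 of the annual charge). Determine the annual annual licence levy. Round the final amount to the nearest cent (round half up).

1 Jan – 31 Aug 2021: 8 months at 3.15% → €501,000 × 3.15% × 8/12 = €10,521.0000
1 Sep – 31 Dec 2021: 4 months at 2.15% → €501,000 × 2.15% × 4/12 = €3,590.5000
Total = €14,111.5000

€14,111.50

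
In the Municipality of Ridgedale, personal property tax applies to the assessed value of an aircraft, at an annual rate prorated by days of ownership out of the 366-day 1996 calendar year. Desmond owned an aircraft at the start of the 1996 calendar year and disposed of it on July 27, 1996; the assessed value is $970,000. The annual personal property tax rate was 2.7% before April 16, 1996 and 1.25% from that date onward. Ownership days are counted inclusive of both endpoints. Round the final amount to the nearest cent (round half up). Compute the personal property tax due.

January 1 – April 15, 1996: 106 days at 2.7% → $970,000 × 2.7% × 106/366 = $7,585.0820
April 16 – July 27, 1996: 103 days at 1.25% → $970,000 × 1.25% × 103/366 = $3,412.2268
Total = $10,997.3087

$10,997.31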